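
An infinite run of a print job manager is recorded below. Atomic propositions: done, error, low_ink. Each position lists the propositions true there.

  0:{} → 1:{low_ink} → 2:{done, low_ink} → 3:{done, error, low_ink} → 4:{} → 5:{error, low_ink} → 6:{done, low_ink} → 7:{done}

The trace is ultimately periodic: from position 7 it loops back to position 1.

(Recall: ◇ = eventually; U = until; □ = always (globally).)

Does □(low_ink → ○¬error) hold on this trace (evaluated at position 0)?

Does not hold

low_ink → ○¬error must hold at every position from 0 onward. It fails at position 2, so □(low_ink → ○¬error) is false.
Positions where low_ink holds: 1, 2, 3, 5, 6.
Check ○¬error at each: 1→ok, 2→fails, 3→ok, 5→ok, 6→ok.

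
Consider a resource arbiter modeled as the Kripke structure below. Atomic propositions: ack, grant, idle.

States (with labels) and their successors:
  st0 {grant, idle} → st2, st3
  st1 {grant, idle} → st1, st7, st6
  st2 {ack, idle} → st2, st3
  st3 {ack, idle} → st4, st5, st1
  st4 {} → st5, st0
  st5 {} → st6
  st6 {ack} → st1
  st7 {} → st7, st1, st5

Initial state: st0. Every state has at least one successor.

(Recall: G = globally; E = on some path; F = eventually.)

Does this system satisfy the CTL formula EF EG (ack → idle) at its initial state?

Satisfied

States satisfying EG (ack → idle): {st0, st1, st2, st3, st4, st7}.
States satisfying EF EG (ack → idle): {st0, st1, st2, st3, st4, st5, st6, st7}.
Some path from st0 reaches a state where EG (ack → idle) holds.
st0 ∈ Sat(EF EG (ack → idle)).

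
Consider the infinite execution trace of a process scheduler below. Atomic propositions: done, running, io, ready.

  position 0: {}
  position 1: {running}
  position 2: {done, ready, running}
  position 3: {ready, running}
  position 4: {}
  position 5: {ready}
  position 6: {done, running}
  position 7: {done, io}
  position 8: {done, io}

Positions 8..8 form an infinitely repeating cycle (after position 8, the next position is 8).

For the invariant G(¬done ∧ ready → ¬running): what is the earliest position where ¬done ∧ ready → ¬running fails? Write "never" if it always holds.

Check ¬done ∧ ready → ¬running at each position in order: 0 ✓, 1 ✓, 2 ✓.
At position 3 the labels are {ready, running}, so ¬done ∧ ready → ¬running is false there. This is the first violation.

3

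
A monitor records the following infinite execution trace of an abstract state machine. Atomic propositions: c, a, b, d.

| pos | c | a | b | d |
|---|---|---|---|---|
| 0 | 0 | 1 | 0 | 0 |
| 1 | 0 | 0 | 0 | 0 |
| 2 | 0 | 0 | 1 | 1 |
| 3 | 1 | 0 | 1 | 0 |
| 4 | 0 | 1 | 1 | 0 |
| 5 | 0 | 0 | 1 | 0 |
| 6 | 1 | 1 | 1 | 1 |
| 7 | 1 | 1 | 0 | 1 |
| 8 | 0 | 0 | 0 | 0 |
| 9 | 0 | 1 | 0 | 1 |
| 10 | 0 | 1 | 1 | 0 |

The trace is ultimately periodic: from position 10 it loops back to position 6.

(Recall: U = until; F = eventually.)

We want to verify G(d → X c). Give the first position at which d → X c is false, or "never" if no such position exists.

Check d → X c at each position in order: 0 ✓, 1 ✓, 2 ✓, 3 ✓, 4 ✓, 5 ✓, 6 ✓.
At position 7 the labels are {a, c, d} and the next position 8 has {}, so d → X c is false there. This is the first violation.

7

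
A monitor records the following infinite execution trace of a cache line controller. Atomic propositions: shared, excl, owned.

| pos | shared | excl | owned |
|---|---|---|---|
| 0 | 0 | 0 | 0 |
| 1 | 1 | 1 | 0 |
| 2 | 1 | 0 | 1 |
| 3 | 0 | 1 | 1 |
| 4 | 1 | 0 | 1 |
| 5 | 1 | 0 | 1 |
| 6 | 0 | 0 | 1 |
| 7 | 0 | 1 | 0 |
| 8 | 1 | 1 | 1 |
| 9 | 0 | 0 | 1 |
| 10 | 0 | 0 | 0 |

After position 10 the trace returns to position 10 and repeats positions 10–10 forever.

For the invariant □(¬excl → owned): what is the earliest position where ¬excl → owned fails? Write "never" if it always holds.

At position 0 the labels are {}, so ¬excl → owned is false there. This is the first violation.

0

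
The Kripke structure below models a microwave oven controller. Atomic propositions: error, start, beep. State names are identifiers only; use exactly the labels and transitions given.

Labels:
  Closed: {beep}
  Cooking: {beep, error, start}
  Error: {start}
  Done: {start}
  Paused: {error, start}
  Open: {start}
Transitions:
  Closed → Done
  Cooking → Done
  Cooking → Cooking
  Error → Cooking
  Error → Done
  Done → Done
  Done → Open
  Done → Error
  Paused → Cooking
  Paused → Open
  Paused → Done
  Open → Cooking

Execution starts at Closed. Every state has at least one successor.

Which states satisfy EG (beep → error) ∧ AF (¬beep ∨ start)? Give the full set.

{Cooking, Error, Done, Paused, Open}

States satisfying beep → error: {Cooking, Error, Done, Paused, Open}.
States satisfying EG (beep → error): {Cooking, Error, Done, Paused, Open}.
States satisfying ¬beep ∨ start: {Cooking, Error, Done, Paused, Open}.
States satisfying AF (¬beep ∨ start): {Closed, Cooking, Error, Done, Paused, Open}.
States satisfying EG (beep → error) ∧ AF (¬beep ∨ start): {Cooking, Error, Done, Paused, Open}.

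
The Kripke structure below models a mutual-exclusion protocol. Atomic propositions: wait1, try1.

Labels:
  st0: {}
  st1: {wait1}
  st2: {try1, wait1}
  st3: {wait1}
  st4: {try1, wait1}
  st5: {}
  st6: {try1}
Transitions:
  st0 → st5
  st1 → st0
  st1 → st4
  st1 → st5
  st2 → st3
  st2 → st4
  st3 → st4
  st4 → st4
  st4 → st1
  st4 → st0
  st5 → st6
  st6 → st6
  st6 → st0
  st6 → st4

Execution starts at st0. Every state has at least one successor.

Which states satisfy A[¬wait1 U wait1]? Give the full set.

{st1, st2, st3, st4}

States satisfying ¬wait1: {st0, st5, st6}.
States satisfying wait1: {st1, st2, st3, st4}.
States satisfying A[¬wait1 U wait1]: {st1, st2, st3, st4}.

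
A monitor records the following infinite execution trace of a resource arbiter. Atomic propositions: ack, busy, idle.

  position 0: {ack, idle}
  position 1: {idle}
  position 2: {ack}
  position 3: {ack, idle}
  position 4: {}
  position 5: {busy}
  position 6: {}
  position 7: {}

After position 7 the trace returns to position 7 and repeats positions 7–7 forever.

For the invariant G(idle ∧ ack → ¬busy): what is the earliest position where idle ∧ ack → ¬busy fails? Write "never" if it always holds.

never

idle ∧ ack → ¬busy holds at every position 0..7, and those are all the positions the trace ever visits, so the invariant G(idle ∧ ack → ¬busy) is never violated.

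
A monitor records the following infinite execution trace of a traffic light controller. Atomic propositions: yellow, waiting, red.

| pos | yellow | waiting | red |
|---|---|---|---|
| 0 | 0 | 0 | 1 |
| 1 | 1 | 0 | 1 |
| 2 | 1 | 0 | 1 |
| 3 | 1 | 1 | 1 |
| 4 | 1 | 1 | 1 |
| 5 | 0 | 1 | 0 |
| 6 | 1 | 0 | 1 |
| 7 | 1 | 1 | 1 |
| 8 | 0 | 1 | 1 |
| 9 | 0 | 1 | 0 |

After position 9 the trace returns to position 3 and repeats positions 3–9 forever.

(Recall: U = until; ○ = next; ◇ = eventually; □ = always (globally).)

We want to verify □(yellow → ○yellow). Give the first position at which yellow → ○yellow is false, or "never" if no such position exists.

4

Check yellow → ○yellow at each position in order: 0 ✓, 1 ✓, 2 ✓, 3 ✓.
At position 4 the labels are {red, waiting, yellow} and the next position 5 has {waiting}, so yellow → ○yellow is false there. This is the first violation.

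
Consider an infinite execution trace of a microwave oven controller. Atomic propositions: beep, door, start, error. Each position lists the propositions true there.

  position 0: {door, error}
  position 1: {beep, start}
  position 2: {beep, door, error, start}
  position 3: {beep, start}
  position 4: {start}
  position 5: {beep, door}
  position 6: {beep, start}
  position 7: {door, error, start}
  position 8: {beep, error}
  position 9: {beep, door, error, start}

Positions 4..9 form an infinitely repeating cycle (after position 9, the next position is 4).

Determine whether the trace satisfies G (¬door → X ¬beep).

¬door → X ¬beep must hold at every position from 0 onward. It fails at position 1, so G (¬door → X ¬beep) is false.
Positions where ¬door holds: 1, 3, 4, 6, 8.
Check X ¬beep at each: 1→fails, 3→ok, 4→fails, 6→ok, 8→fails.

Does not hold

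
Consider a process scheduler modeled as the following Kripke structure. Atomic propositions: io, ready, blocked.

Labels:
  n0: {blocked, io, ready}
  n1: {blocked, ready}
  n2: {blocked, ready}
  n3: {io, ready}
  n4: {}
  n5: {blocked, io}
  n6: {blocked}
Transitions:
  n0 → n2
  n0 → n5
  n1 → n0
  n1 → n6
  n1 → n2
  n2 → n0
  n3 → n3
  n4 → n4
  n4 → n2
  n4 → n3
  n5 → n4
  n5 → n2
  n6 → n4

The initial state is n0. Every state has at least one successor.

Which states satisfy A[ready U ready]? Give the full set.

States satisfying ready: {n0, n1, n2, n3}.
States satisfying A[ready U ready]: {n0, n1, n2, n3}.

{n0, n1, n2, n3}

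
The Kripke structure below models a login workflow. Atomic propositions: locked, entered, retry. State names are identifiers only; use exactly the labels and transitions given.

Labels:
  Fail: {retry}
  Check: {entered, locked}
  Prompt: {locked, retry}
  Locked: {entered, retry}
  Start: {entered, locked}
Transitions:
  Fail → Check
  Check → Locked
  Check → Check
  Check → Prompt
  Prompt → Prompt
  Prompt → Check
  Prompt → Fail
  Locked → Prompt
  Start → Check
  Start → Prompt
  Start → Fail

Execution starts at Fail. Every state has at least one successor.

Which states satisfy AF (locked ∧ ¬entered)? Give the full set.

{Prompt, Locked}

States satisfying locked ∧ ¬entered: {Prompt}.
States satisfying AF (locked ∧ ¬entered): {Prompt, Locked}.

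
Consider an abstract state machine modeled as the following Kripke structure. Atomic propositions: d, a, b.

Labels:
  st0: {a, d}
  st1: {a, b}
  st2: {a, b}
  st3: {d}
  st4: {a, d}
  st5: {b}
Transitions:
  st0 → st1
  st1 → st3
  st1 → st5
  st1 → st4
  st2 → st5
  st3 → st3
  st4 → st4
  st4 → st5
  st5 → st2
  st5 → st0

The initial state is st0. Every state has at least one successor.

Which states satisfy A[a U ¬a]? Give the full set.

{st2, st3, st5}

States satisfying a: {st0, st1, st2, st4}.
States satisfying ¬a: {st3, st5}.
States satisfying A[a U ¬a]: {st2, st3, st5}.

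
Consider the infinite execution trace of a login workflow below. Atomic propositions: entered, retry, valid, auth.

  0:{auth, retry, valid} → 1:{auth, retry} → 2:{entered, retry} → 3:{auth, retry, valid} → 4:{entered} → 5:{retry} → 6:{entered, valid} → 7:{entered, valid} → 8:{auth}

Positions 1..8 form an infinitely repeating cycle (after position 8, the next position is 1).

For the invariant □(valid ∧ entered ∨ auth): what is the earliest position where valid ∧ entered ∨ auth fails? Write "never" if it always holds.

2

Check valid ∧ entered ∨ auth at each position in order: 0 ✓, 1 ✓.
At position 2 the labels are {entered, retry}, so valid ∧ entered ∨ auth is false there. This is the first violation.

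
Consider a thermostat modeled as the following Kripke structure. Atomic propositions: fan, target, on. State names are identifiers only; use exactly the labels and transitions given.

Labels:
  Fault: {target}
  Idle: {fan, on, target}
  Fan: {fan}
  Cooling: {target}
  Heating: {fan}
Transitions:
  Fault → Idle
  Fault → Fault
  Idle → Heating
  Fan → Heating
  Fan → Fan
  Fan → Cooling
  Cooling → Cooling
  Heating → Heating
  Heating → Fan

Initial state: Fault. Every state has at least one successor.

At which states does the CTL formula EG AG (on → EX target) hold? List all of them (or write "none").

States satisfying AG (on → EX target): {Fan, Cooling, Heating}.
States satisfying EG AG (on → EX target): {Fan, Cooling, Heating}.

{Fan, Cooling, Heating}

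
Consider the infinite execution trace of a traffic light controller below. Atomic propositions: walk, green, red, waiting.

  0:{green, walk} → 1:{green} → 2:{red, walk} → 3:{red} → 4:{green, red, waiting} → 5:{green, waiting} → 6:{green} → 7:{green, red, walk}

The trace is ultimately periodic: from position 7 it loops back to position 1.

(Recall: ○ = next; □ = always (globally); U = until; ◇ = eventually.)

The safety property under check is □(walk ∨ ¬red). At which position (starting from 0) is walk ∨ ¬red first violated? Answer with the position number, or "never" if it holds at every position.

3

Check walk ∨ ¬red at each position in order: 0 ✓, 1 ✓, 2 ✓.
At position 3 the labels are {red}, so walk ∨ ¬red is false there. This is the first violation.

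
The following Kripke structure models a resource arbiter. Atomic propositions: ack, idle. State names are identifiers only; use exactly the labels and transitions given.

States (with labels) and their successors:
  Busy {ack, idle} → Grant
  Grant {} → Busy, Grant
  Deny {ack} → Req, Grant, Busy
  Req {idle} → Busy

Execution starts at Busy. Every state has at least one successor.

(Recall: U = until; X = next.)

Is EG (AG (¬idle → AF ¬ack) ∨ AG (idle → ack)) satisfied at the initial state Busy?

Yes

States satisfying AG (¬idle → AF ¬ack) ∨ AG (idle → ack): {Busy, Grant, Deny, Req}.
States satisfying EG (AG (¬idle → AF ¬ack) ∨ AG (idle → ack)): {Busy, Grant, Deny, Req}.
Busy ∈ Sat(EG (AG (¬idle → AF ¬ack) ∨ AG (idle → ack))).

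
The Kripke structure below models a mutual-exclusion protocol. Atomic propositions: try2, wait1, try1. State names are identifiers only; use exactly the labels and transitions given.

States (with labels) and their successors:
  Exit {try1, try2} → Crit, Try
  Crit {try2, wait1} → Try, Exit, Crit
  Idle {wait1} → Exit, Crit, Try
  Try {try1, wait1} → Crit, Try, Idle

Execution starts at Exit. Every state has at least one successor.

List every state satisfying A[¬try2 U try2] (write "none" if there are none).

States satisfying ¬try2: {Idle, Try}.
States satisfying try2: {Exit, Crit}.
States satisfying A[¬try2 U try2]: {Exit, Crit}.

{Exit, Crit}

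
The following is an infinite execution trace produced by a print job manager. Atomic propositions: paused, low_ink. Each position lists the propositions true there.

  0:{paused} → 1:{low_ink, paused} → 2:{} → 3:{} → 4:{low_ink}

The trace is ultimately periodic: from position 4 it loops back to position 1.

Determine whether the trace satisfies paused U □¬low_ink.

Does not hold

Walking from position 0: at position 2, □¬low_ink has not yet held and paused fails, so paused U □¬low_ink is false.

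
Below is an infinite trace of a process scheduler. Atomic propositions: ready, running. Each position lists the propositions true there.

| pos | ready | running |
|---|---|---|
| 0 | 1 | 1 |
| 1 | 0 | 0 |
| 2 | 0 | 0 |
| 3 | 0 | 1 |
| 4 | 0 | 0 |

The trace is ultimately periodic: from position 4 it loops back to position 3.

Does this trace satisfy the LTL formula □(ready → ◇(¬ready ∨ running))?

Yes

ready → ◇(¬ready ∨ running) holds at every position 0..4, and those are all positions ever visited, so □(ready → ◇(¬ready ∨ running)) holds.
Positions where ready holds: 0.
Check ◇(¬ready ∨ running) at each: 0→ok.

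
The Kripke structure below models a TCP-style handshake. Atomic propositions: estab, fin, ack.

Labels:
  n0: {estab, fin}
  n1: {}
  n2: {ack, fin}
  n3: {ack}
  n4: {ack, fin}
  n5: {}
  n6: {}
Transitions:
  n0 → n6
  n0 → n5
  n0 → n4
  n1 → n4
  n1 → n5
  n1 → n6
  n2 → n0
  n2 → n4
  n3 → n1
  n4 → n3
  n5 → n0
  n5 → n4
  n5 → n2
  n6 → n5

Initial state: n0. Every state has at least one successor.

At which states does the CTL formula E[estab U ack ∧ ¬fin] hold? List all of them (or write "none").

{n3}

States satisfying estab: {n0}.
States satisfying ack ∧ ¬fin: {n3}.
States satisfying E[estab U ack ∧ ¬fin]: {n3}.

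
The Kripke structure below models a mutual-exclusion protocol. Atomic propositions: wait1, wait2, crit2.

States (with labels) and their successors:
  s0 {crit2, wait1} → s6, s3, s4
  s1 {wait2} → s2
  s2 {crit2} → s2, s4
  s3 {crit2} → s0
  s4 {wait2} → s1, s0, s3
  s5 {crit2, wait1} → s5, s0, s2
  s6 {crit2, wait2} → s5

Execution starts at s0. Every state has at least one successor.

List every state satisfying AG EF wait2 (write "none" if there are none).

States satisfying EF wait2: {s0, s1, s2, s3, s4, s5, s6}.
States satisfying AG EF wait2: {s0, s1, s2, s3, s4, s5, s6}.

{s0, s1, s2, s3, s4, s5, s6}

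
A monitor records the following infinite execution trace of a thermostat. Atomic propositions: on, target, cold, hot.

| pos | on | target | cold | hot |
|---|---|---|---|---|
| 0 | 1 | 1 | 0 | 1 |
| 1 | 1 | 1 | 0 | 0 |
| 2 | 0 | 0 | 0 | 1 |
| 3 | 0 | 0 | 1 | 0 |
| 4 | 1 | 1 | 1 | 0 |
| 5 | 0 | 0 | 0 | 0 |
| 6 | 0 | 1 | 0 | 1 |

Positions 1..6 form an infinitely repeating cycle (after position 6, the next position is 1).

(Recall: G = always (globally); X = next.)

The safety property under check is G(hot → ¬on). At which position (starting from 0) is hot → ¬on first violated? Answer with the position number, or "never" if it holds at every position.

0

At position 0 the labels are {hot, on, target}, so hot → ¬on is false there. This is the first violation.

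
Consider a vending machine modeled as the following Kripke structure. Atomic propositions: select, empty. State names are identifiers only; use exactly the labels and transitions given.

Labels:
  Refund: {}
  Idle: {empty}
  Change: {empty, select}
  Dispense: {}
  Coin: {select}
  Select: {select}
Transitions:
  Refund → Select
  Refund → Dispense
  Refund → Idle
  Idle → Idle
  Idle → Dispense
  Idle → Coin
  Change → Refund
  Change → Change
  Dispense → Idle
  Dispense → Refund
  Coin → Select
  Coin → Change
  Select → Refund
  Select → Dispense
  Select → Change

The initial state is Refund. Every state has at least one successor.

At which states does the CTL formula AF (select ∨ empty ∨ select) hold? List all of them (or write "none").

States satisfying select ∨ empty ∨ select: {Idle, Change, Coin, Select}.
States satisfying AF (select ∨ empty ∨ select): {Idle, Change, Coin, Select}.

{Idle, Change, Coin, Select}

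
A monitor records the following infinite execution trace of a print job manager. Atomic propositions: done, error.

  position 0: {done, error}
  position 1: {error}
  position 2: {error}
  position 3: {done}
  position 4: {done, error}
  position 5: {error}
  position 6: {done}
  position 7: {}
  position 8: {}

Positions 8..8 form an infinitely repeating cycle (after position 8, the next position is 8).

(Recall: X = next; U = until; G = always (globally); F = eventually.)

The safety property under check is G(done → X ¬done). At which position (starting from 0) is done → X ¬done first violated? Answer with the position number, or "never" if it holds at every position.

Check done → X ¬done at each position in order: 0 ✓, 1 ✓, 2 ✓.
At position 3 the labels are {done} and the next position 4 has {done, error}, so done → X ¬done is false there. This is the first violation.

3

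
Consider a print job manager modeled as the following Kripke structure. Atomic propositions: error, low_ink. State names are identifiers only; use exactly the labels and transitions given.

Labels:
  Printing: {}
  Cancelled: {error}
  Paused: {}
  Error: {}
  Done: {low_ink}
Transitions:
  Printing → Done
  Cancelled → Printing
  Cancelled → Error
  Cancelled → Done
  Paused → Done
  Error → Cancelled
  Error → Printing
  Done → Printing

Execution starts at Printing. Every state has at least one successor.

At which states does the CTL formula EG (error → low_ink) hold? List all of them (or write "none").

States satisfying error → low_ink: {Printing, Paused, Error, Done}.
States satisfying EG (error → low_ink): {Printing, Paused, Error, Done}.

{Printing, Paused, Error, Done}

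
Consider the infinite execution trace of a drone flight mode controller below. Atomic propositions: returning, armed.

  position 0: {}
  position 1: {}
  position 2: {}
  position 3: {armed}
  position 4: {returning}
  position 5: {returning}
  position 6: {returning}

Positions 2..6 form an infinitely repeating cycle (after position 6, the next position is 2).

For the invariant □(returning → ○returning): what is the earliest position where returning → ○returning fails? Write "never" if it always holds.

6

Check returning → ○returning at each position in order: 0 ✓, 1 ✓, 2 ✓, 3 ✓, 4 ✓, 5 ✓.
At position 6 the labels are {returning} and the next position 2 has {}, so returning → ○returning is false there. This is the first violation.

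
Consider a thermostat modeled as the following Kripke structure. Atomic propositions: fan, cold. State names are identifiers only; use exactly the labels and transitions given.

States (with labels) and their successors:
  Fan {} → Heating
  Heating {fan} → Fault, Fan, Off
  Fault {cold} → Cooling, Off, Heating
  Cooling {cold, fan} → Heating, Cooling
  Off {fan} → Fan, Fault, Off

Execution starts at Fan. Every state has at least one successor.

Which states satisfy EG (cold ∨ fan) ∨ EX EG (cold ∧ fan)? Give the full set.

States satisfying cold ∨ fan: {Heating, Fault, Cooling, Off}.
States satisfying EG (cold ∨ fan): {Heating, Fault, Cooling, Off}.
States satisfying EG (cold ∧ fan): {Cooling}.
States satisfying EX EG (cold ∧ fan): {Fault, Cooling}.
States satisfying EG (cold ∨ fan) ∨ EX EG (cold ∧ fan): {Heating, Fault, Cooling, Off}.

{Heating, Fault, Cooling, Off}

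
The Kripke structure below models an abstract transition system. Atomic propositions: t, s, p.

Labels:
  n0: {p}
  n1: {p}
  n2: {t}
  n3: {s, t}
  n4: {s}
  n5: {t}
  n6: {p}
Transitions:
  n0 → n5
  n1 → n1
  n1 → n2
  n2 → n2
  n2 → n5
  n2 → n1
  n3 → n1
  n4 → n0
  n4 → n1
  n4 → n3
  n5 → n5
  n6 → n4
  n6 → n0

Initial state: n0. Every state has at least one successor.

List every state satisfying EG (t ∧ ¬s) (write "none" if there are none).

{n2, n5}

States satisfying t ∧ ¬s: {n2, n5}.
States satisfying EG (t ∧ ¬s): {n2, n5}.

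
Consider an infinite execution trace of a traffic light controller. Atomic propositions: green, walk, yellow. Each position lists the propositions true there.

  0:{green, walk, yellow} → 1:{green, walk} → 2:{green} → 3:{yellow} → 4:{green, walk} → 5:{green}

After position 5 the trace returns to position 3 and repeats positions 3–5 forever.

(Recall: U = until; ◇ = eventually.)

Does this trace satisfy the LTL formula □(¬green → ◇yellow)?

¬green → ◇yellow holds at every position 0..5, and those are all positions ever visited, so □(¬green → ◇yellow) holds.
Positions where ¬green holds: 3.
Check ◇yellow at each: 3→ok.

Holds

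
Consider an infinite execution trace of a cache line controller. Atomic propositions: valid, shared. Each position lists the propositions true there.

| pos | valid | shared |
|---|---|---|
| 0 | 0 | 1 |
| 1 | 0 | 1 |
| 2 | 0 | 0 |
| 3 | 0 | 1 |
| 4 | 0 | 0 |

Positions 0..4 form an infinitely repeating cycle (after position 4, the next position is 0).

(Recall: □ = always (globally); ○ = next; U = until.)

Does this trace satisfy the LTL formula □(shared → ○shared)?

Violated

shared → ○shared must hold at every position from 0 onward. It fails at position 1, so □(shared → ○shared) is false.
Positions where shared holds: 0, 1, 3.
Check ○shared at each: 0→ok, 1→fails, 3→fails.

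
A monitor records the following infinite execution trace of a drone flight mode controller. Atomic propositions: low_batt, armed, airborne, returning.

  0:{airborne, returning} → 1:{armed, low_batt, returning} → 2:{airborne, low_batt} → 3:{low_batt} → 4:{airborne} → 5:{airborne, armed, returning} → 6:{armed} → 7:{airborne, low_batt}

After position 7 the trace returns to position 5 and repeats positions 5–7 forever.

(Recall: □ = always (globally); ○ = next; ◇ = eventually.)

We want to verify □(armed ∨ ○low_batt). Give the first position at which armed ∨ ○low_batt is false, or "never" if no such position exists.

3

Check armed ∨ ○low_batt at each position in order: 0 ✓, 1 ✓, 2 ✓.
At position 3 the labels are {low_batt} and the next position 4 has {airborne}, so armed ∨ ○low_batt is false there. This is the first violation.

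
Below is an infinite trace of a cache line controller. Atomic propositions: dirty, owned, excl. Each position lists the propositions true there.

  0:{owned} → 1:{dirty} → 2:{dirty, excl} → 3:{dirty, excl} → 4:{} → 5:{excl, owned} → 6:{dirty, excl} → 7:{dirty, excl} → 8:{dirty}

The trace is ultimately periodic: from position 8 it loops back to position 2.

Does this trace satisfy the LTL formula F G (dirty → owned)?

Violated

G (dirty → owned) is false at every position 0..8, so it never becomes true and F G (dirty → owned) fails.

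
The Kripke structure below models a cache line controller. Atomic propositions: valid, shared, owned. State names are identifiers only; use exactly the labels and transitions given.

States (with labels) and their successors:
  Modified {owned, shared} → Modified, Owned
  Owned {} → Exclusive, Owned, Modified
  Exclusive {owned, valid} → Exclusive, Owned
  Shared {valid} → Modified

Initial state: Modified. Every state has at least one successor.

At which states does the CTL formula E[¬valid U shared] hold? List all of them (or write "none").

{Modified, Owned}

States satisfying ¬valid: {Modified, Owned}.
States satisfying shared: {Modified}.
States satisfying E[¬valid U shared]: {Modified, Owned}.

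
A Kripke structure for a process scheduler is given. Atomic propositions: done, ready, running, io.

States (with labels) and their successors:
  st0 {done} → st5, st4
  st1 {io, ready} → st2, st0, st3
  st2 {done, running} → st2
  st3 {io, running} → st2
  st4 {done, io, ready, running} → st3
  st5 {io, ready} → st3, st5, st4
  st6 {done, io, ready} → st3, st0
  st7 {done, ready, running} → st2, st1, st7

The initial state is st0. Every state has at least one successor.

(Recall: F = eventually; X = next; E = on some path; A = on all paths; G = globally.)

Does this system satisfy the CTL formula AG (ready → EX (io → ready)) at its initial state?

Does not hold

States satisfying ready → EX (io → ready): {st0, st1, st2, st3, st5, st6, st7}.
States satisfying AG (ready → EX (io → ready)): {st2, st3}.
st4 is reachable from st0 and violates ready → EX (io → ready), so AG fails at st0.
st0 ∉ Sat(AG (ready → EX (io → ready))).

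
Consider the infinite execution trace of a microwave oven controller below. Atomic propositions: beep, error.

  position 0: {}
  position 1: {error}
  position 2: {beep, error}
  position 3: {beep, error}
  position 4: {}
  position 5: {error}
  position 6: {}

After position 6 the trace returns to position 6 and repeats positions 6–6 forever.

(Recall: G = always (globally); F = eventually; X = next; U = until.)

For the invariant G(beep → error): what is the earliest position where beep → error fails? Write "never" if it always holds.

beep → error holds at every position 0..6, and those are all the positions the trace ever visits, so the invariant G(beep → error) is never violated.

never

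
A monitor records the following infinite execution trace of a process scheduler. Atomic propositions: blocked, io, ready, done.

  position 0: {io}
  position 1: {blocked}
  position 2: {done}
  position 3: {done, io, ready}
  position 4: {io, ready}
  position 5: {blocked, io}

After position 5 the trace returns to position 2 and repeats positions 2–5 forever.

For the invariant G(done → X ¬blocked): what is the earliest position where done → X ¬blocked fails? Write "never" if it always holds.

done → X ¬blocked holds at every position 0..5, and those are all the positions the trace ever visits, so the invariant G(done → X ¬blocked) is never violated.

never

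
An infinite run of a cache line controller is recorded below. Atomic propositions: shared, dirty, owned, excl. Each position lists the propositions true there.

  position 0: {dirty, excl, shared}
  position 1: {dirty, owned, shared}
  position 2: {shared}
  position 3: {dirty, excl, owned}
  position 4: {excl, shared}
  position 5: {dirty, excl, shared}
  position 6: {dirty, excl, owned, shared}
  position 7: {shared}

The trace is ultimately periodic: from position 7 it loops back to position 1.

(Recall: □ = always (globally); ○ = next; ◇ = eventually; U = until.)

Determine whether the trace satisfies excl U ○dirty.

Walking from position 0: ○dirty first holds at position 0, and excl holds at every earlier position along the way, so excl U ○dirty holds.

Satisfied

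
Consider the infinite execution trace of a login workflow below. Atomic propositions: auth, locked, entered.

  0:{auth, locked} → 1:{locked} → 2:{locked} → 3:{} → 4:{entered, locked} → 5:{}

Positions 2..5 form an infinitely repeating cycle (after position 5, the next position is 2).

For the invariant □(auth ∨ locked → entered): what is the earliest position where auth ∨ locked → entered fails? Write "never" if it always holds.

0

At position 0 the labels are {auth, locked}, so auth ∨ locked → entered is false there. This is the first violation.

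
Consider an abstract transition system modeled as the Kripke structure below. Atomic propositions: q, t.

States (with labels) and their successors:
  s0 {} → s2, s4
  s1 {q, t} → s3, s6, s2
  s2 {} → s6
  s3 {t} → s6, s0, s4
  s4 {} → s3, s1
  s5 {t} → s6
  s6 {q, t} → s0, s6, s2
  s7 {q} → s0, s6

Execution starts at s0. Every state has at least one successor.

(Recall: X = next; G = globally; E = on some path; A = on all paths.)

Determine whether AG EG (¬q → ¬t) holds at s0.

No

States satisfying EG (¬q → ¬t): {s0, s1, s2, s4, s6, s7}.
States satisfying AG EG (¬q → ¬t): ∅.
s3 is reachable from s0 and violates EG (¬q → ¬t), so AG fails at s0.
s0 ∉ Sat(AG EG (¬q → ¬t)).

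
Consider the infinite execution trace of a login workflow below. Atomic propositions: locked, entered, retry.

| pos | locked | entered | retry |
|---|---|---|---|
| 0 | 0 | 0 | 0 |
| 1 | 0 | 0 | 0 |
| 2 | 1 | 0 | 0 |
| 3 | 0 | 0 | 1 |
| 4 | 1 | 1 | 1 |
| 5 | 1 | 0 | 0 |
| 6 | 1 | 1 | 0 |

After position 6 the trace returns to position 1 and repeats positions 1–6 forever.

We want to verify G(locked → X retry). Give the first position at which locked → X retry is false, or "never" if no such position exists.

Check locked → X retry at each position in order: 0 ✓, 1 ✓, 2 ✓, 3 ✓.
At position 4 the labels are {entered, locked, retry} and the next position 5 has {locked}, so locked → X retry is false there. This is the first violation.

4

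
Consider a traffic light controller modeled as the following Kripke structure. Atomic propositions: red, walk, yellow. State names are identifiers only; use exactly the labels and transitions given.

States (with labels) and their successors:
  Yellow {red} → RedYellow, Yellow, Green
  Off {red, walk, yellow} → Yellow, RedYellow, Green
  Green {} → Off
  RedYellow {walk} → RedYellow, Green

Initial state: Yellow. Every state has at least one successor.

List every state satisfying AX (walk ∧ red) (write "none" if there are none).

States satisfying walk ∧ red: {Off}.
States satisfying AX (walk ∧ red): {Green}.

{Green}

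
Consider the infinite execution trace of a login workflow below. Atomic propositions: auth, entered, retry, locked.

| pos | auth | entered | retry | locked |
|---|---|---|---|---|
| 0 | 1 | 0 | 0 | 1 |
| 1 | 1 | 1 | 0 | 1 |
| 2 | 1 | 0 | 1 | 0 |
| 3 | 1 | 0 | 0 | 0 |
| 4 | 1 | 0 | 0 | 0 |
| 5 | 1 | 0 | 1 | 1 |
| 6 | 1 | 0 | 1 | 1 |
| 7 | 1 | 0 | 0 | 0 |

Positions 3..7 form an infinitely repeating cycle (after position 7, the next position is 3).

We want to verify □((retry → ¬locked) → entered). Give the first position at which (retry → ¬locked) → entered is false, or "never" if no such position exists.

At position 0 the labels are {auth, locked}, so (retry → ¬locked) → entered is false there. This is the first violation.

0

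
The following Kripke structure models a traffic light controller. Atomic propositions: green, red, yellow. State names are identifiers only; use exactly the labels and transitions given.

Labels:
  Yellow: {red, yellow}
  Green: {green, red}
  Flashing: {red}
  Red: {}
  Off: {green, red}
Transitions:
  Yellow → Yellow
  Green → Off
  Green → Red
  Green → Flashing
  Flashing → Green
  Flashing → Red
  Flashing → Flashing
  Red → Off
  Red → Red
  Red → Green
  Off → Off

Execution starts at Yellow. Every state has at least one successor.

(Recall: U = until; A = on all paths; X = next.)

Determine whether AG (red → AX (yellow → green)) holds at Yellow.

Violated

States satisfying red → AX (yellow → green): {Green, Flashing, Red, Off}.
States satisfying AG (red → AX (yellow → green)): {Green, Flashing, Red, Off}.
Yellow is reachable from Yellow and violates red → AX (yellow → green), so AG fails at Yellow.
Yellow ∉ Sat(AG (red → AX (yellow → green))).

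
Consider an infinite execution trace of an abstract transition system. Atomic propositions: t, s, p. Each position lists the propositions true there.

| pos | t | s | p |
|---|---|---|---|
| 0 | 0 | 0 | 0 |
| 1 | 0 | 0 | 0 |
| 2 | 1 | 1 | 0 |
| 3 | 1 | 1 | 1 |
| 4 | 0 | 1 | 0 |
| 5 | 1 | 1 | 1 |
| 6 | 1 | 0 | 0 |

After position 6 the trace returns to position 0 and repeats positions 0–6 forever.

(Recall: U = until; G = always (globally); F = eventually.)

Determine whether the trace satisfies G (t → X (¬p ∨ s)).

t → X (¬p ∨ s) holds at every position 0..6, and those are all positions ever visited, so G (t → X (¬p ∨ s)) holds.
Positions where t holds: 2, 3, 5, 6.
Check X (¬p ∨ s) at each: 2→ok, 3→ok, 5→ok, 6→ok.

Holds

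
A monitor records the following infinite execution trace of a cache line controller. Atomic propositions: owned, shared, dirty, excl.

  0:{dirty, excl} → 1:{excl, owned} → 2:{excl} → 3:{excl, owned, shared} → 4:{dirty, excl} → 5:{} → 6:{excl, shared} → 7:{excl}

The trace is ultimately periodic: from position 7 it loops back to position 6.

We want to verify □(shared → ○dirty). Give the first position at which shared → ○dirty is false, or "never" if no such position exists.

Check shared → ○dirty at each position in order: 0 ✓, 1 ✓, 2 ✓, 3 ✓, 4 ✓, 5 ✓.
At position 6 the labels are {excl, shared} and the next position 7 has {excl}, so shared → ○dirty is false there. This is the first violation.

6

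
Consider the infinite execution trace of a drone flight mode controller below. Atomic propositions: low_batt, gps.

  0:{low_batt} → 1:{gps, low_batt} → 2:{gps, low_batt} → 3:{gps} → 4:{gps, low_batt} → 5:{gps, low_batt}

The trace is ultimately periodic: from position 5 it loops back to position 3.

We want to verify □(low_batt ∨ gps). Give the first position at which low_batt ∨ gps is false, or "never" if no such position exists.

never

low_batt ∨ gps holds at every position 0..5, and those are all the positions the trace ever visits, so the invariant □(low_batt ∨ gps) is never violated.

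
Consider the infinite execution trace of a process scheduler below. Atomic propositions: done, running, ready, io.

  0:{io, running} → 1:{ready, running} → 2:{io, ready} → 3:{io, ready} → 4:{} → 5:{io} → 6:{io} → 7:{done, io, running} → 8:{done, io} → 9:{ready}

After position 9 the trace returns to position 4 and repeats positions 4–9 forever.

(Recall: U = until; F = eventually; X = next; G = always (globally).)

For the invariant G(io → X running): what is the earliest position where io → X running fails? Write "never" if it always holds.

Check io → X running at each position in order: 0 ✓, 1 ✓.
At position 2 the labels are {io, ready} and the next position 3 has {io, ready}, so io → X running is false there. This is the first violation.

2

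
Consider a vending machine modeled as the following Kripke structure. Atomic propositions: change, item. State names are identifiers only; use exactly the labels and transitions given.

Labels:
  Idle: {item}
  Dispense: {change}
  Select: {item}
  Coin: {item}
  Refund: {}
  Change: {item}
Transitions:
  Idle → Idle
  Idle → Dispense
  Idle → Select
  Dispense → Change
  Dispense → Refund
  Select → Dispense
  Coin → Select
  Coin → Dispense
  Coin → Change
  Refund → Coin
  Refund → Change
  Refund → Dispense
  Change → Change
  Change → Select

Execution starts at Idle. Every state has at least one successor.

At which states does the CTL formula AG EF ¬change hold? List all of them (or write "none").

{Idle, Dispense, Select, Coin, Refund, Change}

States satisfying EF ¬change: {Idle, Dispense, Select, Coin, Refund, Change}.
States satisfying AG EF ¬change: {Idle, Dispense, Select, Coin, Refund, Change}.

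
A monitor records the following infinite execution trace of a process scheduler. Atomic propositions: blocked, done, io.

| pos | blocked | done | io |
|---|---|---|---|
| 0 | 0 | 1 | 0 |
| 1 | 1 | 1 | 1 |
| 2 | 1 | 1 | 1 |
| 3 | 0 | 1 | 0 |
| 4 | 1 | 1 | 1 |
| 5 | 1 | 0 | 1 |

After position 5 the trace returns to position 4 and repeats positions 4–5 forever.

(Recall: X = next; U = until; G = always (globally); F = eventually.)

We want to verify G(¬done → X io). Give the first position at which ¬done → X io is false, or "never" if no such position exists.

never

¬done → X io holds at every position 0..5, and those are all the positions the trace ever visits, so the invariant G(¬done → X io) is never violated.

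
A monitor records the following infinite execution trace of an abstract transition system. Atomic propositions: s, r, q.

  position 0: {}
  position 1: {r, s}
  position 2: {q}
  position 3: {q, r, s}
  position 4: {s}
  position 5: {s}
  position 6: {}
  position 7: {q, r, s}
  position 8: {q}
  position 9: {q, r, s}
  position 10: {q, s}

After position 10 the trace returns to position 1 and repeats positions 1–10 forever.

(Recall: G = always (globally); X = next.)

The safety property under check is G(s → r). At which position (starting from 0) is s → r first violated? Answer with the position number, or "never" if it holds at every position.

4

Check s → r at each position in order: 0 ✓, 1 ✓, 2 ✓, 3 ✓.
At position 4 the labels are {s}, so s → r is false there. This is the first violation.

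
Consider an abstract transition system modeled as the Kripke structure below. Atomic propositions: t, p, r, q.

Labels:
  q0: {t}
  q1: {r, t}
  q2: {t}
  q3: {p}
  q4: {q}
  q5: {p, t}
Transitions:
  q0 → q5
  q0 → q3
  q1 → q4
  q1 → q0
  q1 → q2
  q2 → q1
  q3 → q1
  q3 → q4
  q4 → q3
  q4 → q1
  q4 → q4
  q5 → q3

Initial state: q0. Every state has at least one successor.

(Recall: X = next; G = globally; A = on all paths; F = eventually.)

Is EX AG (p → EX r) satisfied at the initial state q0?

States satisfying AG (p → EX r): ∅.
States satisfying EX AG (p → EX r): ∅.
No suitable path/successor from q0 witnesses the formula.
q0 ∉ Sat(EX AG (p → EX r)).

No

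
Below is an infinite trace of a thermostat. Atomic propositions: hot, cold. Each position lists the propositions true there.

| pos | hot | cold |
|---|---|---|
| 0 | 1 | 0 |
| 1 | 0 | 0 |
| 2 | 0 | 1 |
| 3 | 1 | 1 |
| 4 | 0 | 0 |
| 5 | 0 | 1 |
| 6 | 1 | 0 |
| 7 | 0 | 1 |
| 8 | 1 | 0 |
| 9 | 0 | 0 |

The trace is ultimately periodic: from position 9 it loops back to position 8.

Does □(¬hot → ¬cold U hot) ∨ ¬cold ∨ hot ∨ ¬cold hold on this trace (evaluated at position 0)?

¬hot → ¬cold U hot must hold at every position from 0 onward. It fails at position 1, so □(¬hot → ¬cold U hot) is false.
Positions where ¬hot holds: 1, 2, 4, 5, 7, 9.
Check ¬cold U hot at each: 1→fails, 2→fails, 4→fails, 5→fails, 7→fails, 9→ok.
At position 0: □(¬hot → ¬cold U hot) is false; ¬cold ∨ hot ∨ ¬cold is true; so □(¬hot → ¬cold U hot) ∨ ¬cold ∨ hot ∨ ¬cold is true.

Satisfied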